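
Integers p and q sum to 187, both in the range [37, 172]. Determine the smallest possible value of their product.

For a fixed sum, pq is smallest when p and q are as far apart as possible.
At the endpoint p = 37, q = 187 − 37 = 150, so pq = 37 × 150 = 5550.

5550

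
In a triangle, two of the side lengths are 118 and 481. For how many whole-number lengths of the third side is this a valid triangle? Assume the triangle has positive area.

235

The triangle inequality gives |118 − 481| < c < 118 + 481, i.e. 363 < c < 599.
So c can be any integer from 364 to 598: 235 values.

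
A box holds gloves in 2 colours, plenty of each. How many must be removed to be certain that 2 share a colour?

3

You could draw 1 of every colour without reaching 2 of any — 2 in all.
One more forces 2 of some colour, so 2 + 1 = 3.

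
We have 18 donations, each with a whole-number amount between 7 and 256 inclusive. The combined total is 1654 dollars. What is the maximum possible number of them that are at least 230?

If k of the values are ≥ 230, the total is ≥ 230k + 7(18 − k).
Setting 230k + 7(18 − k) ≤ 1654 gives 223k ≤ 1528, so k ≤ 6.
k = 6 is achieved by 6 values at 230 and 12 at 7, total 1464; add 190 to one value (staying below 230) to reach 1654.

6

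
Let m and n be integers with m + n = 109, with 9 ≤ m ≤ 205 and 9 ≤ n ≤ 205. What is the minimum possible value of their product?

900

Since m + n is fixed, pushing one of them to its bound minimizes the product.
At the endpoint m = 9, n = 109 − 9 = 100, so mn = 9 × 100 = 900.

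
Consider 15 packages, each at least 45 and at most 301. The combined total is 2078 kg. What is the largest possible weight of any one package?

301

To make one package as large as possible, make the other 14 as small as possible.
The other 14 contribute at least 14 × 45 = 630, leaving at most 2078 − 630 = 1448.
But each package is capped at 301, so the maximum is 301.
Achievable: one at 301 and the other 14 totalling 1777, which fits since 14 × 45 ≤ 1777 ≤ 14 × 301.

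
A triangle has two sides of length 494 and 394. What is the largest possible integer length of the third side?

887

The third side must be less than 494 + 394 = 888.
The largest integer below 888 is 887.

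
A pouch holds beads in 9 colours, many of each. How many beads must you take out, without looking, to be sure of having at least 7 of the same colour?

In the worst case you draw 6 of each of the 9 colours: 9 × 6 = 54.
One more forces 7 of some colour, so 54 + 1 = 55.

55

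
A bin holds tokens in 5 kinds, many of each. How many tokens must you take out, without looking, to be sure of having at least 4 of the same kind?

You could draw 3 of every kind without reaching 4 of any — 15 in all.
One more forces 4 of some kind, so 15 + 1 = 16.

16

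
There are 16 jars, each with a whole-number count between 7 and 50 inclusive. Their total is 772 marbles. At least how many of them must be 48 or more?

Each value short of 48 is at most 47, costing at least 50 − 47 = 3 against the maximum total of 800.
We can afford to lose at most 800 − 772 = 28, so at most ⌊28/3⌋ = 9 fall short, and at least 7 are ≥ 48.
Exactly 7 works: 7 values at 50 and 9 at 47 total 773; lower one of the high values by 1 (still ≥ 48) to hit 772.

7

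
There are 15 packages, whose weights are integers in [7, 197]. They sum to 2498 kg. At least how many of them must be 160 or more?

If only k of them are at least 160, the other 15 − k are at most 159, so the total is at most k·197 + (15 − k)·159.
This must reach 2498, so k·197 + (15 − k)·159 ≥ 2498, giving k ≥ 3.
Exactly 3 works: 3 values at 197 and 12 at 159 total 2499; lower one of the high values by 1 (still ≥ 160) to hit 2498.

3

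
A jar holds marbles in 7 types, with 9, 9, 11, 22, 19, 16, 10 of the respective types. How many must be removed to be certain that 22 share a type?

96

In the worst case you take as many as possible of each type without reaching 22: 9 + 9 + 11 + 21 + 19 + 16 + 10 = 95.
The next one must give 22 of some type, so 95 + 1 = 96.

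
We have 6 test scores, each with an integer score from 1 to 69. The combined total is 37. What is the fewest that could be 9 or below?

3

Let j be the number exceeding 9. Then the total is ≥ 10·j + 1·(6 − j) = 6 + 9j.
So 9j ≤ 31 and j ≤ 3; hence at least 6 − 3 = 3 are ≤ 9.
Exactly 3 works: 3 values at 1 and 3 at 10 total 33; raise one of the low values by 4 (still ≤ 9) to hit 37.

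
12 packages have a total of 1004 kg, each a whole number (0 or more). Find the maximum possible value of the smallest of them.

83

The 12 values sum to 1004, so their minimum is at most ⌊1004/12⌋ = 83.
Achievable: 4 of them at 83 and 8 at 84 total 1004.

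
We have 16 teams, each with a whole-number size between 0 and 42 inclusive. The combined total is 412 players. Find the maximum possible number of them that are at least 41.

10

Suppose k of them are at least 41. Those contribute at least 41 each and the other 16 − k at least 0 each.
So the total is at least 41k + 0(16 − k) = 0 + 41k. This must be ≤ 412, giving k ≤ 10.
k = 10 is achieved by 10 values at 41 and 6 at 0, total 410; add 2 to one value (staying below 41) to reach 412.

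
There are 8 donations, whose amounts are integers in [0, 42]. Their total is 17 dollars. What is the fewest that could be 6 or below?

If only k of them are at most 6, the other 8 − k are at least 7, so the total is at least (8 − k)·7 + k·0.
This is ≤ 17, so (8 − k)·7 + 0k ≤ 17, which gives k ≥ 6.
Exactly 6 works: 6 values at 0 and 2 at 7 total 14; raise one of the low values by 3 (still ≤ 6) to hit 17.

6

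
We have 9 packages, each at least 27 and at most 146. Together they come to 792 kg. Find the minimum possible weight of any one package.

27

To make one package as small as possible, make the other 8 as large as possible.
The other 8 can take up 8 × 146 = 1168 ≥ 792 − 27, so one package can sit at its floor of 27.
Achievable: one at 27 and the other 8 totalling 765, which fits since 8 × 27 ≤ 765 ≤ 8 × 146.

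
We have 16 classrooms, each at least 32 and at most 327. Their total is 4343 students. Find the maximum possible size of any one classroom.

327

To make one classroom as large as possible, make the other 15 as small as possible.
The other 15 contribute at least 15 × 32 = 480, leaving at most 4343 − 480 = 3863.
But each classroom is capped at 327, so the maximum is 327.
Achievable: one at 327 and the other 15 totalling 4016, which fits since 15 × 32 ≤ 4016 ≤ 15 × 327.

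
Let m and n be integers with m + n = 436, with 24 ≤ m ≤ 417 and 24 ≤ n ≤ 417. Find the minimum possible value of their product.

9888

For a fixed sum, mn is smallest when m and n are as far apart as possible.
At the endpoint m = 24, n = 436 − 24 = 412, so mn = 24 × 412 = 9888.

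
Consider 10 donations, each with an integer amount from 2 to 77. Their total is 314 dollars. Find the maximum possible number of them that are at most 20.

Each value at 20 or below falls at least 77 − 20 = 57 short of the ceiling 77.
The ceiling total is 10 × 77 = 770, and we need 314, so at most ⌊(770 − 314)/57⌋ = 8 can be that low.
k = 8 is achieved by 8 values at 20 and 2 at 77, total 314.

8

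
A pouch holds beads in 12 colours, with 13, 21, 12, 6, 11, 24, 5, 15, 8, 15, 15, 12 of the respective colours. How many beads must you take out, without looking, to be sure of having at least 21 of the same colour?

153

In the worst case you take as many as possible of each colour without reaching 21: 13 + 20 + 12 + 6 + 11 + 20 + 5 + 15 + 8 + 15 + 15 + 12 = 152.
The next one must give 21 of some colour, so 152 + 1 = 153.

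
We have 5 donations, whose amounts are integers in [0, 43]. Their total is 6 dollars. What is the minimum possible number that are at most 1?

Each value above 1 is at least 2, contributing at least 2 − 0 = 2 above the floor 0.
The sum exceeds the floor total 0 by 6, so at most ⌊6/2⌋ = 3 exceed 1, and at least 2 are ≤ 1.
Exactly 2 works: 2 values at 0 and 3 at 2 total 6.

2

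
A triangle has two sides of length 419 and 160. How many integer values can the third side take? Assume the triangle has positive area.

319

The triangle inequality gives |419 − 160| < c < 419 + 160, i.e. 259 < c < 579.
So c can be any integer from 260 to 578: 319 values.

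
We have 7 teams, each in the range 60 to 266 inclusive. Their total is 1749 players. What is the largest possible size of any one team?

266

To make one team as large as possible, make the other 6 as small as possible.
The other 6 contribute at least 6 × 60 = 360, leaving at most 1749 − 360 = 1389.
But each team is capped at 266, so the maximum is 266.
Achievable: one at 266 and the other 6 totalling 1483, which fits since 6 × 60 ≤ 1483 ≤ 6 × 266.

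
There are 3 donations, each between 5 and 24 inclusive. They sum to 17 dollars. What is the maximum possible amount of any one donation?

7

To make one donation as large as possible, make the other 2 as small as possible.
The other 2 contribute at least 2 × 5 = 10, leaving at most 17 − 10 = 7.
Since 7 ≤ 24, this is achievable: one at 7 and 2 at 5.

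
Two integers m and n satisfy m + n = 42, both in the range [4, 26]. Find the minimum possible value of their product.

mn = m(42 − m) is concave in m, so over [16, 26] it is minimized at an endpoint.
The extreme feasible split is m = 16, n = 26, giving mn = 416.

416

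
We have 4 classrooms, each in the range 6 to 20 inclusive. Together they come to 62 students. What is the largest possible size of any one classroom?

20

To make one classroom as large as possible, make the other 3 as small as possible.
The other 3 contribute at least 3 × 6 = 18, leaving at most 62 − 18 = 44.
But each classroom is capped at 20, so the maximum is 20.
Achievable: one at 20 and the other 3 totalling 42, which fits since 3 × 6 ≤ 42 ≤ 3 × 20.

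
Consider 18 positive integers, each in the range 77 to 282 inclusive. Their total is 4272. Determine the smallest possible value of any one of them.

Minimizing one value means maximizing the remaining 17.
The other 17 can take up 17 × 282 = 4794 ≥ 4272 − 77, so one integer can sit at its floor of 77.
Achievable: one at 77 and the other 17 totalling 4195, which fits since 17 × 77 ≤ 4195 ≤ 17 × 282.

77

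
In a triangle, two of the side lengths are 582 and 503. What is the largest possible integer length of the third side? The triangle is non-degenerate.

The third side must be less than 582 + 503 = 1085.
The largest integer below 1085 is 1084.

1084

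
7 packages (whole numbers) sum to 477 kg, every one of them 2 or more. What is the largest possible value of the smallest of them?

The 7 values sum to 477, so their minimum is at most ⌊477/7⌋ = 68.
Achievable: 6 of them at 68 and 1 at 69 total 477.

68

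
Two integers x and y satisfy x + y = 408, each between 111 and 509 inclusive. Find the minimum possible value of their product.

32967

Since x + y is fixed, pushing one of them to its bound minimizes the product.
At the endpoint x = 111, y = 408 − 111 = 297, so xy = 111 × 297 = 32967.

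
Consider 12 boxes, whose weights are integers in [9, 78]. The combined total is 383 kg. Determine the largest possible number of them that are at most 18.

9

Each value at 18 or below falls at least 78 − 18 = 60 short of the ceiling 78.
The ceiling total is 12 × 78 = 936, and we need 383, so at most ⌊(936 − 383)/60⌋ = 9 can be that low.
k = 9 is achieved by 9 values at 18 and 3 at 78, total 396; lower one of the 78's by 13 (still > 18) to reach 383.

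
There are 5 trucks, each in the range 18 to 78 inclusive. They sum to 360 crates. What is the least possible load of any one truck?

Minimizing one value means maximizing the remaining 4.
The other 4 contribute at most 4 × 78 = 312, leaving at least 360 − 312 = 48.
Since 48 ≥ 18, this is achievable: one at 48 and 4 at 78.

48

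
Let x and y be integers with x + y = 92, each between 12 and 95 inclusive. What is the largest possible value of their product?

With x + y fixed, xy peaks when the two are closest together.
Taking x = 46 and y = 46 (both in [12, 95]) gives xy = 2116.

2116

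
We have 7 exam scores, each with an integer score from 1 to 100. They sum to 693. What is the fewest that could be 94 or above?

6

If only k of them are at least 94, the other 7 − k are at most 93, so the total is at most k·100 + (7 − k)·93.
This must reach 693, so k·100 + (7 − k)·93 ≥ 693, giving k ≥ 6.
Exactly 6 works: 6 values at 100 and 1 at 93 total 693.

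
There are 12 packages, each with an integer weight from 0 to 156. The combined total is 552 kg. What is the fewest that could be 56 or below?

3

If only k of them are at most 56, the other 12 − k are at least 57, so the total is at least (12 − k)·57 + k·0.
This is ≤ 552, so (12 − k)·57 + 0k ≤ 552, which gives k ≥ 3.
Exactly 3 works: 3 values at 0 and 9 at 57 total 513; raise one of the low values by 39 (still ≤ 56) to hit 552.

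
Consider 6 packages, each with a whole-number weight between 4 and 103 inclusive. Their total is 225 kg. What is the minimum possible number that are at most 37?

Let j be the number exceeding 37. Then the total is ≥ 38·j + 4·(6 − j) = 24 + 34j.
So 34j ≤ 201 and j ≤ 5; hence at least 6 − 5 = 1 are ≤ 37.
Exactly 1 works: 1 value at 4 and 5 at 38 total 194; raise one of the low values by 31 (still ≤ 37) to hit 225.

1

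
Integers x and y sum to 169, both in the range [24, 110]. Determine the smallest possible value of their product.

6490

xy = x(169 − x) is concave in x, so over [59, 110] it is minimized at an endpoint.
The extreme feasible split is x = 59, y = 110, giving xy = 6490.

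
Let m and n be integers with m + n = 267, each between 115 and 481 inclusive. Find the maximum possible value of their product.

mn = m(267 − m) is maximized when m is as near 267/2 as the bounds allow.
Taking m = 133 and n = 134 (both in [115, 481]) gives mn = 17822.

17822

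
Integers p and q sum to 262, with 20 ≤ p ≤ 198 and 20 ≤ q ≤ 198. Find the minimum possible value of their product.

For a fixed sum, pq is smallest when p and q are as far apart as possible.
At the endpoint p = 64, q = 262 − 64 = 198, so pq = 64 × 198 = 12672.

12672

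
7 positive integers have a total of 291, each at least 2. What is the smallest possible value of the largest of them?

The 7 values sum to 291, so their maximum is at least ⌈291/7⌉ = 42.
Achievable: 4 of them at 42 and 3 at 41 total 291.

42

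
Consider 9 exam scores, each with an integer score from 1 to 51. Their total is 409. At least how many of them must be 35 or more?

Each value short of 35 is at most 34, costing at least 51 − 34 = 17 against the maximum total of 459.
We can afford to lose at most 459 − 409 = 50, so at most ⌊50/17⌋ = 2 fall short, and at least 7 are ≥ 35.
Exactly 7 works: 7 values at 51 and 2 at 34 total 425; lower one of the high values by 16 (still ≥ 35) to hit 409.

7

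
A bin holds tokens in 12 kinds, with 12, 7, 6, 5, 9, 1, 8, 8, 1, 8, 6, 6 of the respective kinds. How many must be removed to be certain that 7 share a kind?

In the worst case you take as many as possible of each kind without reaching 7: 6 + 6 + 6 + 5 + 6 + 1 + 6 + 6 + 1 + 6 + 6 + 6 = 61.
The next one must give 7 of some kind, so 61 + 1 = 62.

62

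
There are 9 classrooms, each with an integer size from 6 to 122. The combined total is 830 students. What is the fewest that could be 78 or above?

4

Suppose at most 9 − j of them reach 78; then j values are ≤ 77 and the rest ≤ 122.
The total is then ≤ 77·j + 122·(9 − j) = 1098 − 45j. For this to be ≥ 830 we need j ≤ 5, so at least 9 − 5 = 4 must reach 78.
Exactly 4 works: 4 values at 122 and 5 at 77 total 873; lower one of the high values by 43 (still ≥ 78) to hit 830.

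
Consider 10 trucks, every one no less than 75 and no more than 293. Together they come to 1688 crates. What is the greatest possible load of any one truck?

293

To make one truck as large as possible, make the other 9 as small as possible.
The other 9 contribute at least 9 × 75 = 675, leaving at most 1688 − 675 = 1013.
But each truck is capped at 293, so the maximum is 293.
Achievable: one at 293 and the other 9 totalling 1395, which fits since 9 × 75 ≤ 1395 ≤ 9 × 293.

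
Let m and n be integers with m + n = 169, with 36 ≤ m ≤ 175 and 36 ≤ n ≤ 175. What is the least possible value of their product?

Since m + n is fixed, pushing one of them to its bound minimizes the product.
At the endpoint m = 36, n = 169 − 36 = 133, so mn = 36 × 133 = 4788.

4788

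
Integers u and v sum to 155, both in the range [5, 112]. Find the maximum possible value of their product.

6006

With u + v fixed, uv peaks when the two are closest together.
Taking u = 77 and v = 78 (both in [5, 112]) gives uv = 6006.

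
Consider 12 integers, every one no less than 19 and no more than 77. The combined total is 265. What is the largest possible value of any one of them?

To make one integer as large as possible, make the other 11 as small as possible.
The other 11 contribute at least 11 × 19 = 209, leaving at most 265 − 209 = 56.
Since 56 ≤ 77, this is achievable: one at 56 and 11 at 19.

56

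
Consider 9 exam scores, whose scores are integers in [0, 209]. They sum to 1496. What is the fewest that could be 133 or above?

4

Suppose at most 9 − j of them reach 133; then j values are ≤ 132 and the rest ≤ 209.
The total is then ≤ 132·j + 209·(9 − j) = 1881 − 77j. For this to be ≥ 1496 we need j ≤ 5, so at least 9 − 5 = 4 must reach 133.
Exactly 4 works: 4 values at 209 and 5 at 132 total 1496.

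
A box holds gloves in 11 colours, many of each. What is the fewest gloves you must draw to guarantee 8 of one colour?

In the worst case you draw 7 of each of the 11 colours: 11 × 7 = 77.
One more forces 8 of some colour, so 77 + 1 = 78.

78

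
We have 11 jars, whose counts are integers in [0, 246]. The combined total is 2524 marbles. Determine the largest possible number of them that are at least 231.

10

If k of the values are ≥ 231, the total is ≥ 231k + 0(11 − k).
Setting 231k + 0(11 − k) ≤ 2524 gives 231k ≤ 2524, so k ≤ 10.
k = 10 is achieved by 10 values at 231 and 1 at 0, total 2310; add 214 to one value (staying below 231) to reach 2524.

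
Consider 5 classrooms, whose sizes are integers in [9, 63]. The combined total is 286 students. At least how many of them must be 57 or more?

1

Each value short of 57 is at most 56, costing at least 63 − 56 = 7 against the maximum total of 315.
We can afford to lose at most 315 − 286 = 29, so at most ⌊29/7⌋ = 4 fall short, and at least 1 are ≥ 57.
Exactly 1 works: 1 value at 63 and 4 at 56 total 287; lower one of the high values by 1 (still ≥ 57) to hit 286.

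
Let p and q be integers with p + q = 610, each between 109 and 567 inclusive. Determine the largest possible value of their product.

With p + q fixed, pq peaks when the two are closest together.
Taking p = 305 and q = 305 (both in [109, 567]) gives pq = 93025.

93025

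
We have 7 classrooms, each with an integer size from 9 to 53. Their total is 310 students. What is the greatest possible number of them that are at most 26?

2

Suppose k of them are at most 26. Those contribute at most 26 each and the rest at most 53 each.
So the total is at most 26k + 53(7 − k) = 371 − 27k. This must still be ≥ 310, so k ≤ 2.
k = 2 is achieved by 2 values at 26 and 5 at 53, total 317; lower one of the 53's by 7 (still > 26) to reach 310.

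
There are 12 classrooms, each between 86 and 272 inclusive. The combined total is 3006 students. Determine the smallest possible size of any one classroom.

86

To make one classroom as small as possible, make the other 11 as large as possible.
The other 11 can take up 11 × 272 = 2992 ≥ 3006 − 86, so one classroom can sit at its floor of 86.
Achievable: one at 86 and the other 11 totalling 2920, which fits since 11 × 86 ≤ 2920 ≤ 11 × 272.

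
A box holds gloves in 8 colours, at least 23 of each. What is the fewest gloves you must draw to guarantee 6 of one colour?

You could draw 5 of every colour without reaching 6 of any — 40 in all.
One more forces 6 of some colour, so 40 + 1 = 41.

41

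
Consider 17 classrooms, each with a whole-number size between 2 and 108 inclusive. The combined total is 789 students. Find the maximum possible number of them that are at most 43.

16

Suppose k of them are at most 43. Those contribute at most 43 each and the rest at most 108 each.
So the total is at most 43k + 108(17 − k) = 1836 − 65k. This must still be ≥ 789, so k ≤ 16.
k = 16 is achieved by 16 values at 43 and 1 at 108, total 796; lower one of the 108's by 7 (still > 43) to reach 789.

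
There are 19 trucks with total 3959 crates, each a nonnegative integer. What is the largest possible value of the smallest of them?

The average is 3959/19 < 209, so some value is ≤ 208.
Equality holds with 12 values of 208 and 7 values of 209.

208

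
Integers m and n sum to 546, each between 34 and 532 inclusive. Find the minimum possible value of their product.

17408

mn = m(546 − m) is concave in m, so over [34, 512] it is minimized at an endpoint.
The extreme feasible split is m = 34, n = 512, giving mn = 17408.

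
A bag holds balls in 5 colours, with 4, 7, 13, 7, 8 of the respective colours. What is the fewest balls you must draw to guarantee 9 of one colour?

In the worst case you take as many as possible of each colour without reaching 9: 4 + 7 + 8 + 7 + 8 = 34.
The next one must give 9 of some colour, so 34 + 1 = 35.

35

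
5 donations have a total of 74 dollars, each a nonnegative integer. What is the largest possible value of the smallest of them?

If every one of the 5 were at least 15, the total would be at least 5 × 15 = 75 > 74.
Equality holds with 1 value of 14 and 4 values of 15.

14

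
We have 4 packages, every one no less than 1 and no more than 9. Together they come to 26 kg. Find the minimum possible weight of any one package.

1

To make one package as small as possible, make the other 3 as large as possible.
The other 3 can take up 3 × 9 = 27 ≥ 26 − 1, so one package can sit at its floor of 1.
Achievable: one at 1 and the other 3 totalling 25, which fits since 3 × 1 ≤ 25 ≤ 3 × 9.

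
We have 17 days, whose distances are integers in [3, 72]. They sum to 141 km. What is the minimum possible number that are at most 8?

Each value above 8 is at least 9, contributing at least 9 − 3 = 6 above the floor 3.
The sum exceeds the floor total 51 by 90, so at most ⌊90/6⌋ = 15 exceed 8, and at least 2 are ≤ 8.
Exactly 2 works: 2 values at 3 and 15 at 9 total 141.

2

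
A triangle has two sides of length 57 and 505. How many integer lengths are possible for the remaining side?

The triangle inequality gives |57 − 505| < c < 57 + 505, i.e. 448 < c < 562.
So c can be any integer from 449 to 561: 113 values.

113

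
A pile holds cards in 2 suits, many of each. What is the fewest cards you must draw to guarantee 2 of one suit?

3

You could draw 1 of every suit without reaching 2 of any — 2 in all.
One more forces 2 of some suit, so 2 + 1 = 3.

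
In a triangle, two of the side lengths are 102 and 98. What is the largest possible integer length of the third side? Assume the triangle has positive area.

The third side must be less than 102 + 98 = 200.
The largest integer below 200 is 199.

199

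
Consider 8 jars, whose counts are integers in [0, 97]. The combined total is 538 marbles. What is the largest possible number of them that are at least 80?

6

Suppose k of them are at least 80. Those contribute at least 80 each and the other 8 − k at least 0 each.
So the total is at least 80k + 0(8 − k) = 0 + 80k. This must be ≤ 538, giving k ≤ 6.
k = 6 is achieved by 6 values at 80 and 2 at 0, total 480; add 58 to one value (staying below 80) to reach 538.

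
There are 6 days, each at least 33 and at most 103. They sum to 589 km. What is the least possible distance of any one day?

To make one day as small as possible, make the other 5 as large as possible.
The other 5 contribute at most 5 × 103 = 515, leaving at least 589 − 515 = 74.
Since 74 ≥ 33, this is achievable: one at 74 and 5 at 103.

74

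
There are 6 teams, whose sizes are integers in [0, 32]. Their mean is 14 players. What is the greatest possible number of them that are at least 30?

2

The total is 6 × 14 = 84.
With k values at 30 or above and the rest at least 0, the sum is at least 0 + 30k.
Since the sum is 84, we need 30k ≤ 84, i.e. k ≤ 2.
k = 2 is achieved by 2 values at 30 and 4 at 0, total 60; add 24 to one value (staying below 30) to reach 84.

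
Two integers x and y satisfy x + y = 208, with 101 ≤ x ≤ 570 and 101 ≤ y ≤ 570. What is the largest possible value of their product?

For a fixed sum, the product xy is largest when x and y are as close as possible.
Taking x = 104 and y = 104 (both in [101, 570]) gives xy = 10816.

10816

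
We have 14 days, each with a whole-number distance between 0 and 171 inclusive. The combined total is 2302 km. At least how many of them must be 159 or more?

Each value short of 159 is at most 158, costing at least 171 − 158 = 13 against the maximum total of 2394.
We can afford to lose at most 2394 − 2302 = 92, so at most ⌊92/13⌋ = 7 fall short, and at least 7 are ≥ 159.
Exactly 7 works: 7 values at 171 and 7 at 158 total 2303; lower one of the high values by 1 (still ≥ 159) to hit 2302.

7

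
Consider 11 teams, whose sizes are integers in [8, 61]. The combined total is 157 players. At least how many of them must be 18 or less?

5

Let j be the number exceeding 18. Then the total is ≥ 19·j + 8·(11 − j) = 88 + 11j.
So 11j ≤ 69 and j ≤ 6; hence at least 11 − 6 = 5 are ≤ 18.
Exactly 5 works: 5 values at 8 and 6 at 19 total 154; raise one of the low values by 3 (still ≤ 18) to hit 157.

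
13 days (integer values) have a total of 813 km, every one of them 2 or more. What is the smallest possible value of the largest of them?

63

If every one of the 13 were at most 62, the total would be at most 13 × 62 = 806 < 813.
Taking 6 copies of 62 and 7 copies of 63 gives exactly 813, so 63 is attained.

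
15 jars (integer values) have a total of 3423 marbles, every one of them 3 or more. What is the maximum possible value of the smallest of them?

228

The 15 values sum to 3423, so their minimum is at most ⌊3423/15⌋ = 228.
Taking 12 copies of 228 and 3 copies of 229 gives exactly 3423, so 228 is attained.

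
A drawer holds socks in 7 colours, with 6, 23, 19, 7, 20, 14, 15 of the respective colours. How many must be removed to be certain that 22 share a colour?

103

In the worst case you take as many as possible of each colour without reaching 22: 6 + 21 + 19 + 7 + 20 + 14 + 15 = 102.
The next one must give 22 of some colour, so 102 + 1 = 103.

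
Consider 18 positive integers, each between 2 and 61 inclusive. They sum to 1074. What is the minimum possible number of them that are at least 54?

15

If only k of them are at least 54, the other 18 − k are at most 53, so the total is at most k·61 + (18 − k)·53.
This must reach 1074, so k·61 + (18 − k)·53 ≥ 1074, giving k ≥ 15.
Exactly 15 works: 15 values at 61 and 3 at 53 total 1074.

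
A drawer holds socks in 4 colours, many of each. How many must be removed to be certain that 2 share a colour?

In the worst case you draw 1 of each of the 4 colours: 4 × 1 = 4.
One more forces 2 of some colour, so 4 + 1 = 5.

5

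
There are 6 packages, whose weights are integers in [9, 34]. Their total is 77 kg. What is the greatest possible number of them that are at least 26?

Suppose k of them are at least 26. Those contribute at least 26 each and the other 6 − k at least 9 each.
So the total is at least 26k + 9(6 − k) = 54 + 17k. This must be ≤ 77, giving k ≤ 1.
k = 1 is achieved by 1 value at 26 and 5 at 9, total 71; add 6 to one value (staying below 26) to reach 77.

1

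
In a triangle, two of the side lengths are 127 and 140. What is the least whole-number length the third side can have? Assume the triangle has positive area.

14

The third side must exceed |127 − 140| = 13.
The smallest integer above 13 is 14.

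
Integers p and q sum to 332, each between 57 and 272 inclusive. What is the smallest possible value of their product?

16320

Since p + q is fixed, pushing one of them to its bound minimizes the product.
The extreme feasible split is p = 60, q = 272, giving pq = 16320.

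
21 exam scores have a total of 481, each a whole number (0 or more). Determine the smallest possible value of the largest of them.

23

The 21 values sum to 481, so their maximum is at least ⌈481/21⌉ = 23.
Taking 2 copies of 22 and 19 copies of 23 gives exactly 481, so 23 is attained.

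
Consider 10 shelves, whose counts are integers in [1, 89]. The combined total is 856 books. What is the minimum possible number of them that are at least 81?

7

Suppose at most 10 − j of them reach 81; then j values are ≤ 80 and the rest ≤ 89.
The total is then ≤ 80·j + 89·(10 − j) = 890 − 9j. For this to be ≥ 856 we need j ≤ 3, so at least 10 − 3 = 7 must reach 81.
Exactly 7 works: 7 values at 89 and 3 at 80 total 863; lower one of the high values by 7 (still ≥ 81) to hit 856.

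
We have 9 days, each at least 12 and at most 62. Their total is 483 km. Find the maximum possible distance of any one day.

Maximizing one value means minimizing the remaining 8.
The other 8 contribute at least 8 × 12 = 96, leaving at most 483 − 96 = 387.
But each day is capped at 62, so the maximum is 62.
Achievable: one at 62 and the other 8 totalling 421, which fits since 8 × 12 ≤ 421 ≤ 8 × 62.

62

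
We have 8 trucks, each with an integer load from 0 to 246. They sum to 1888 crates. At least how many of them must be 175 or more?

Each value short of 175 is at most 174, costing at least 246 − 174 = 72 against the maximum total of 1968.
We can afford to lose at most 1968 − 1888 = 80, so at most ⌊80/72⌋ = 1 fall short, and at least 7 are ≥ 175.
Exactly 7 works: 7 values at 246 and 1 at 174 total 1896; lower one of the high values by 8 (still ≥ 175) to hit 1888.

7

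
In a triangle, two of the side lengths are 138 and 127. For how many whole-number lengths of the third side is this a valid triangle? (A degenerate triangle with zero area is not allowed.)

253

The triangle inequality gives |138 − 127| < c < 138 + 127, i.e. 11 < c < 265.
So c can be any integer from 12 to 264: 253 values.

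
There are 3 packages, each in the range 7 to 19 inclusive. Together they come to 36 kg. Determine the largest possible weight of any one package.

Maximizing one value means minimizing the remaining 2.
The other 2 contribute at least 2 × 7 = 14, leaving at most 36 − 14 = 22.
But each package is capped at 19, so the maximum is 19.
Achievable: one at 19 and the other 2 totalling 17, which fits since 2 × 7 ≤ 17 ≤ 2 × 19.

19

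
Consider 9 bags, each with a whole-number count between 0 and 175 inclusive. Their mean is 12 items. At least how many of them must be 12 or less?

1

The total is 9 × 12 = 108.
If only k of them are at most 12, the other 9 − k are at least 13, so the total is at least (9 − k)·13 + k·0.
This is ≤ 108, so (9 − k)·13 + 0k ≤ 108, which gives k ≥ 1.
Exactly 1 works: 1 value at 0 and 8 at 13 total 104; raise one of the low values by 4 (still ≤ 12) to hit 108.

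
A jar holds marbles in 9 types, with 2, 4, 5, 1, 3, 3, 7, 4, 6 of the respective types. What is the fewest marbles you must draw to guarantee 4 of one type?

25

In the worst case you take as many as possible of each type without reaching 4: 2 + 3 + 3 + 1 + 3 + 3 + 3 + 3 + 3 = 24.
The next one must give 4 of some type, so 24 + 1 = 25.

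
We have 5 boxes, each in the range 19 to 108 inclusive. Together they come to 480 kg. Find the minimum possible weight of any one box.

48

To make one box as small as possible, make the other 4 as large as possible.
The other 4 contribute at most 4 × 108 = 432, leaving at least 480 − 432 = 48.
Since 48 ≥ 19, this is achievable: one at 48 and 4 at 108.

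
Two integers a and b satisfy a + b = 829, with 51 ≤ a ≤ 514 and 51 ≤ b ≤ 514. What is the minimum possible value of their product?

161910

ab = a(829 − a) is concave in a, so over [315, 514] it is minimized at an endpoint.
The extreme feasible split is a = 315, b = 514, giving ab = 161910.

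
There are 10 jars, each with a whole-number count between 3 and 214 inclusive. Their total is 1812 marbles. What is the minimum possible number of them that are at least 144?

6

If only k of them are at least 144, the other 10 − k are at most 143, so the total is at most k·214 + (10 − k)·143.
This must reach 1812, so k·214 + (10 − k)·143 ≥ 1812, giving k ≥ 6.
Exactly 6 works: 6 values at 214 and 4 at 143 total 1856; lower one of the high values by 44 (still ≥ 144) to hit 1812.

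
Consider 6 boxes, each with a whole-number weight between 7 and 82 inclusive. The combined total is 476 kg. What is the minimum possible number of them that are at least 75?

4

Suppose at most 6 − j of them reach 75; then j values are ≤ 74 and the rest ≤ 82.
The total is then ≤ 74·j + 82·(6 − j) = 492 − 8j. For this to be ≥ 476 we need j ≤ 2, so at least 6 − 2 = 4 must reach 75.
Exactly 4 works: 4 values at 82 and 2 at 74 total 476.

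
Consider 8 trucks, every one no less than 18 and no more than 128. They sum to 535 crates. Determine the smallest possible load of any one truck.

18

Minimizing one value means maximizing the remaining 7.
The other 7 can take up 7 × 128 = 896 ≥ 535 − 18, so one truck can sit at its floor of 18.
Achievable: one at 18 and the other 7 totalling 517, which fits since 7 × 18 ≤ 517 ≤ 7 × 128.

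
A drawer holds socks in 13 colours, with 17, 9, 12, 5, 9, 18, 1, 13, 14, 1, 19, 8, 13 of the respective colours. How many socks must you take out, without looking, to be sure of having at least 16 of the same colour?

131

In the worst case you take as many as possible of each colour without reaching 16: 15 + 9 + 12 + 5 + 9 + 15 + 1 + 13 + 14 + 1 + 15 + 8 + 13 = 130.
The next one must give 16 of some colour, so 130 + 1 = 131.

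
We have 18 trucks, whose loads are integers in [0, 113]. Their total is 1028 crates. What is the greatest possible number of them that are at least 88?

11

Suppose k of them are at least 88. Those contribute at least 88 each and the other 18 − k at least 0 each.
So the total is at least 88k + 0(18 − k) = 0 + 88k. This must be ≤ 1028, giving k ≤ 11.
k = 11 is achieved by 11 values at 88 and 7 at 0, total 968; add 60 to one value (staying below 88) to reach 1028.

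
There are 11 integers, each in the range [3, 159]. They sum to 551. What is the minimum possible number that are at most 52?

1

If only k of them are at most 52, the other 11 − k are at least 53, so the total is at least (11 − k)·53 + k·3.
This is ≤ 551, so (11 − k)·53 + 3k ≤ 551, which gives k ≥ 1.
Exactly 1 works: 1 value at 3 and 10 at 53 total 533; raise one of the low values by 18 (still ≤ 52) to hit 551.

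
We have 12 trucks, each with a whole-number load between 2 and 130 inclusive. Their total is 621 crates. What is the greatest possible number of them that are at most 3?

Each value at 3 or below falls at least 130 − 3 = 127 short of the ceiling 130.
The ceiling total is 12 × 130 = 1560, and we need 621, so at most ⌊(1560 − 621)/127⌋ = 7 can be that low.
k = 7 is achieved by 7 values at 3 and 5 at 130, total 671; lower one of the 130's by 50 (still > 3) to reach 621.

7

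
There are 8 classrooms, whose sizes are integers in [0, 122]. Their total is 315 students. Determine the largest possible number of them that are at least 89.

With k values at 89 or above and the rest at least 0, the sum is at least 0 + 89k.
Since the sum is 315, we need 89k ≤ 315, i.e. k ≤ 3.
k = 3 is achieved by 3 values at 89 and 5 at 0, total 267; add 48 to one value (staying below 89) to reach 315.

3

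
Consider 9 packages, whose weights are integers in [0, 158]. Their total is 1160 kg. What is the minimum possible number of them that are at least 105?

Each value short of 105 is at most 104, costing at least 158 − 104 = 54 against the maximum total of 1422.
We can afford to lose at most 1422 − 1160 = 262, so at most ⌊262/54⌋ = 4 fall short, and at least 5 are ≥ 105.
Exactly 5 works: 5 values at 158 and 4 at 104 total 1206; lower one of the high values by 46 (still ≥ 105) to hit 1160.

5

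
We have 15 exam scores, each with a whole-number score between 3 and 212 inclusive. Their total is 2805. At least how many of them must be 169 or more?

7

Suppose at most 15 − j of them reach 169; then j values are ≤ 168 and the rest ≤ 212.
The total is then ≤ 168·j + 212·(15 − j) = 3180 − 44j. For this to be ≥ 2805 we need j ≤ 8, so at least 15 − 8 = 7 must reach 169.
Exactly 7 works: 7 values at 212 and 8 at 168 total 2828; lower one of the high values by 23 (still ≥ 169) to hit 2805.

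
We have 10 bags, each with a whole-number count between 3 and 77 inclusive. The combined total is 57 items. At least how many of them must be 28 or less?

Let j be the number exceeding 28. Then the total is ≥ 29·j + 3·(10 − j) = 30 + 26j.
So 26j ≤ 27 and j ≤ 1; hence at least 10 − 1 = 9 are ≤ 28.
Exactly 9 works: 9 values at 3 and 1 at 29 total 56; raise one of the low values by 1 (still ≤ 28) to hit 57.

9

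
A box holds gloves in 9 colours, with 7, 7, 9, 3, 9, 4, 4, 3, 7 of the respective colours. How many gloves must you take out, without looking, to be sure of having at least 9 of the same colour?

52

In the worst case you take as many as possible of each colour without reaching 9: 7 + 7 + 8 + 3 + 8 + 4 + 4 + 3 + 7 = 51.
The next one must give 9 of some colour, so 51 + 1 = 52.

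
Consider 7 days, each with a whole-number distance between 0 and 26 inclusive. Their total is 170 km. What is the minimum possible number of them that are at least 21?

5

If only k of them are at least 21, the other 7 − k are at most 20, so the total is at most k·26 + (7 − k)·20.
This must reach 170, so k·26 + (7 − k)·20 ≥ 170, giving k ≥ 5.
Exactly 5 works: 5 values at 26 and 2 at 20 total 170.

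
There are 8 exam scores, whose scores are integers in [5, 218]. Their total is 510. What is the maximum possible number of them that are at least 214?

2

If k of the values are ≥ 214, the total is ≥ 214k + 5(8 − k).
Setting 214k + 5(8 − k) ≤ 510 gives 209k ≤ 470, so k ≤ 2.
k = 2 is achieved by 2 values at 214 and 6 at 5, total 458; add 52 to one value (staying below 214) to reach 510.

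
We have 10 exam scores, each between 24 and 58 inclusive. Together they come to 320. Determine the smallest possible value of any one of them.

To make one score as small as possible, make the other 9 as large as possible.
The other 9 can take up 9 × 58 = 522 ≥ 320 − 24, so one score can sit at its floor of 24.
Achievable: one at 24 and the other 9 totalling 296, which fits since 9 × 24 ≤ 296 ≤ 9 × 58.

24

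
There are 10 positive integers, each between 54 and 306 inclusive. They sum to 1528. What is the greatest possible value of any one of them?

306

To make one integer as large as possible, make the other 9 as small as possible.
The other 9 contribute at least 9 × 54 = 486, leaving at most 1528 − 486 = 1042.
But each integer is capped at 306, so the maximum is 306.
Achievable: one at 306 and the other 9 totalling 1222, which fits since 9 × 54 ≤ 1222 ≤ 9 × 306.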